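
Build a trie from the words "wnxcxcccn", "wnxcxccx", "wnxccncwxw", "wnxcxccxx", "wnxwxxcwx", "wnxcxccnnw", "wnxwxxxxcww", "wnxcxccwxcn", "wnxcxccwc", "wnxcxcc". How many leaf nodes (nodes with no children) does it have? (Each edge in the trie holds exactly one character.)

Leaves are exactly the stored words that no other stored word extends.
Those words: "wnxccncwxw", "wnxcxcccn", "wnxcxccnnw", "wnxcxccwc", "wnxcxccwxcn", "wnxcxccxx", "wnxwxxcwx", "wnxwxxxxcww"
Leaf count: 8

8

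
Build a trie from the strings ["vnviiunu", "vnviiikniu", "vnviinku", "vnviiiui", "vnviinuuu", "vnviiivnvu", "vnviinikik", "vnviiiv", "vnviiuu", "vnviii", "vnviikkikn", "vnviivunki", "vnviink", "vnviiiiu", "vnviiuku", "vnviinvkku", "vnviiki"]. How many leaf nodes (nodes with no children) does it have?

14

Leaves are exactly the stored words that no other stored word extends.
Those words: "vnviiiiu", "vnviiikniu", "vnviiiui", "vnviiivnvu", "vnviiki", "vnviikkikn", "vnviinikik", "vnviinku", "vnviinuuu", "vnviinvkku", "vnviiuku", "vnviiunu", "vnviiuu", "vnviivunki"
Leaf count: 14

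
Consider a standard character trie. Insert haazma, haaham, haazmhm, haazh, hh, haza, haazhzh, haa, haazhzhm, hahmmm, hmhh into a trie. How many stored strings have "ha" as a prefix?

9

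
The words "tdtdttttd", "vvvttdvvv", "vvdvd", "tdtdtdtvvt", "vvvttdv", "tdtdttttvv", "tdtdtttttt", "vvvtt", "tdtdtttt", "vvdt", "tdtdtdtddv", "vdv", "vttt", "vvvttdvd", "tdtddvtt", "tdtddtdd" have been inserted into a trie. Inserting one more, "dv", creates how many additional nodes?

2

"dv" shares no prefix with any stored word, so all 2 characters open new nodes.
2 − 0 = 2 new nodes.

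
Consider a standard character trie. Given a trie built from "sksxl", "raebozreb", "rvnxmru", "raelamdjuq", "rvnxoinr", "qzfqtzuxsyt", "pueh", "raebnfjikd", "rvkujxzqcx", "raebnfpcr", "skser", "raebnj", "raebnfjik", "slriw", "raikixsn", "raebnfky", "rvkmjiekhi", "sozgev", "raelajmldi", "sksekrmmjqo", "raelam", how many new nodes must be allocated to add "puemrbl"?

"pue" is already a path in the trie; the remaining "mrbl" must be added.
So 7 − 3 = 4 new nodes.

4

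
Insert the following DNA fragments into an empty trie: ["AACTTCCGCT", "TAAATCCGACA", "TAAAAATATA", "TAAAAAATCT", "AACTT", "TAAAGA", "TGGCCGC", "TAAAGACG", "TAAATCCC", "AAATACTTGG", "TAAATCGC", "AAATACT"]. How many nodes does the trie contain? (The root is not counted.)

52

Insert word by word; a character creates a node only if that edge doesn't already exist:
  "AACTTCCGCT" → 10 new (A, A, C, T, T, C, C, G, C, T)
  "TAAATCCGACA" → 11 new (T, A, A, A, T, C, C, G, A, C, A)
  "TAAAAATATA" → prefix "TAAA" already present; 6 new (A, A, T, A, T, A)
  "TAAAAAATCT" → prefix "TAAAAA" already present; 4 new (A, T, C, T)
  "AACTT" → prefix "AACTT" already present; 0 new (none)
  "TAAAGA" → prefix "TAAA" already present; 2 new (G, A)
  "TGGCCGC" → prefix "T" already present; 6 new (G, G, C, C, G, C)
  "TAAAGACG" → prefix "TAAAGA" already present; 2 new (C, G)
  "TAAATCCC" → prefix "TAAATCC" already present; 1 new (C)
  "AAATACTTGG" → prefix "AA" already present; 8 new (A, T, A, C, T, T, G, G)
  "TAAATCGC" → prefix "TAAATC" already present; 2 new (G, C)
  "AAATACT" → prefix "AAATACT" already present; 0 new (none)
Total nodes = 10 + 11 + 6 + 4 + 0 + 2 + 6 + 2 + 1 + 8 + 2 + 0 = 52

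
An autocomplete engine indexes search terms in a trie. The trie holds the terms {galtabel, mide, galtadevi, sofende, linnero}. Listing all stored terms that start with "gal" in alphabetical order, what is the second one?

galtadevi

DFS of the "gal" subtree visits, in order: "galtabel", "galtadevi"
Position 2: galtadevi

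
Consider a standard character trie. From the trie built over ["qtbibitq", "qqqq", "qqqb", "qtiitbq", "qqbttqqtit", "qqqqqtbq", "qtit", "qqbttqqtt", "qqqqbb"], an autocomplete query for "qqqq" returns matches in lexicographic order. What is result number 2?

DFS of the "qqqq" subtree visits, in order: "qqqq", "qqqqbb", "qqqqqtbq"
The 2nd is qqqqbb.

qqqqbb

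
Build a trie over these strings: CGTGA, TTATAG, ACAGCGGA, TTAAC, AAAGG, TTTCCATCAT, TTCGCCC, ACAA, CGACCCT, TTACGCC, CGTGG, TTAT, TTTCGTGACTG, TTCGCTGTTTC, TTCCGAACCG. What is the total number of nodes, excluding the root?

Trace insertions, counting only characters that open a new branch:
  "CGTGA" → 5 new (C, G, T, G, A)
  "TTATAG" → 6 new (T, T, A, T, A, G)
  "ACAGCGGA" → 8 new (A, C, A, G, C, G, G, A)
  "TTAAC" → prefix "TTA" already present; 2 new (A, C)
  "AAAGG" → prefix "A" already present; 4 new (A, A, G, G)
  "TTTCCATCAT" → prefix "TT" already present; 8 new (T, C, C, A, T, C, A, T)
  "TTCGCCC" → prefix "TT" already present; 5 new (C, G, C, C, C)
  "ACAA" → prefix "ACA" already present; 1 new (A)
  "CGACCCT" → prefix "CG" already present; 5 new (A, C, C, C, T)
  "TTACGCC" → prefix "TTA" already present; 4 new (C, G, C, C)
  "CGTGG" → prefix "CGTG" already present; 1 new (G)
  "TTAT" → prefix "TTAT" already present; 0 new (none)
  "TTTCGTGACTG" → prefix "TTTC" already present; 7 new (G, T, G, A, C, T, G)
  "TTCGCTGTTTC" → prefix "TTCGC" already present; 6 new (T, G, T, T, T, C)
  "TTCCGAACCG" → prefix "TTC" already present; 7 new (C, G, A, A, C, C, G)
Total nodes = 5 + 6 + 8 + 2 + 4 + 8 + 5 + 1 + 5 + 4 + 1 + 0 + 7 + 6 + 7 = 69

69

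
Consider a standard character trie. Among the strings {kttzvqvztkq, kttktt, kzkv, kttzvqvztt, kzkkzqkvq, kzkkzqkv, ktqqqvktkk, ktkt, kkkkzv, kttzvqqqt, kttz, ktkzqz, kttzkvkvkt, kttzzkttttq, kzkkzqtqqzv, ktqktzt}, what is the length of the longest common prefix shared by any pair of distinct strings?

9

The deepest shared node is where two words last agree before diverging.
e.g. "kttzvqvztkq" and "kttzvqvztt" share the prefix "kttzvqvzt" of length 9; no pair shares a longer one.
Longest shared-prefix length: 9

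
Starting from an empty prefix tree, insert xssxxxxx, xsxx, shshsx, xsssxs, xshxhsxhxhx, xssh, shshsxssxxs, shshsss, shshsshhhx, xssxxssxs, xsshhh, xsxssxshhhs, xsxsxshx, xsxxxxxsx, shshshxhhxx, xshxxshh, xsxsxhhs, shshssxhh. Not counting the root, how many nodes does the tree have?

79

Trace insertions, counting only characters that open a new branch:
  "xssxxxxx" → 8 new (x, s, s, x, x, x, x, x)
  "xsxx" → prefix "xs" already present; 2 new (x, x)
  "shshsx" → 6 new (s, h, s, h, s, x)
  "xsssxs" → prefix "xss" already present; 3 new (s, x, s)
  "xshxhsxhxhx" → prefix "xs" already present; 9 new (h, x, h, s, x, h, x, h, x)
  "xssh" → prefix "xss" already present; 1 new (h)
  "shshsxssxxs" → prefix "shshsx" already present; 5 new (s, s, x, x, s)
  "shshsss" → prefix "shshs" already present; 2 new (s, s)
  "shshsshhhx" → prefix "shshss" already present; 4 new (h, h, h, x)
  "xssxxssxs" → prefix "xssxx" already present; 4 new (s, s, x, s)
  "xsshhh" → prefix "xssh" already present; 2 new (h, h)
  "xsxssxshhhs" → prefix "xsx" already present; 8 new (s, s, x, s, h, h, h, s)
  "xsxsxshx" → prefix "xsxs" already present; 4 new (x, s, h, x)
  "xsxxxxxsx" → prefix "xsxx" already present; 5 new (x, x, x, s, x)
  "shshshxhhxx" → prefix "shshs" already present; 6 new (h, x, h, h, x, x)
  "xshxxshh" → prefix "xshx" already present; 4 new (x, s, h, h)
  "xsxsxhhs" → prefix "xsxsx" already present; 3 new (h, h, s)
  "shshssxhh" → prefix "shshss" already present; 3 new (x, h, h)
Total nodes = 8 + 2 + 6 + 3 + 9 + 1 + 5 + 2 + 4 + 4 + 2 + 8 + 4 + 5 + 6 + 4 + 3 + 3 = 79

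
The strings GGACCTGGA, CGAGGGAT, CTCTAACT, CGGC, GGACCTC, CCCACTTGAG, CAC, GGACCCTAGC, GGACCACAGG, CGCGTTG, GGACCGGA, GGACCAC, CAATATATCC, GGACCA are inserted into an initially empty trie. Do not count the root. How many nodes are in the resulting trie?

Count nodes per top-level branch (shared prefixes stored once):
  'C'-branch (CAATATATCC, CAC, CCCACTTGAG, CGAGGGAT, CGCGTTG, CGGC, CTCTAACT): 41 nodes
  'G'-branch (GGACCA, GGACCAC, GGACCACAGG, GGACCCTAGC, GGACCGGA, GGACCTC, GGACCTGGA): 23 nodes
Sum: 64

64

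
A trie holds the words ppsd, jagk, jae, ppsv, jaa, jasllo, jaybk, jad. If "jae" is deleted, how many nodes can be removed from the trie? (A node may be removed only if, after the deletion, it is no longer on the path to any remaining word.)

1

Walk "jae" from the leaf back toward the root, removing each node that no remaining word uses.
The suffix "e" (1 node) is used only by "jae"; the node for "ja" still has the child "g", so pruning stops there.
Nodes removed: 1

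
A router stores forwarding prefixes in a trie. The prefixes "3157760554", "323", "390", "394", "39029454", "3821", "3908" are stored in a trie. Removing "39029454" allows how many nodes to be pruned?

5

After clearing the end-marker at "39029454", prune upward until reaching a node still needed by another word.
The suffix "29454" (5 nodes) is used only by "39029454"; the node for "390" still has the child "8", so pruning stops there.
Nodes removed: 5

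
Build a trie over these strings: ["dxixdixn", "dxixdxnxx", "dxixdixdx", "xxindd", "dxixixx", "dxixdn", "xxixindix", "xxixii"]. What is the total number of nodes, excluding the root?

For each word, the new-node count is its length minus the longest prefix already in the trie:
  "dxixdixn" → 8 new (d, x, i, x, d, i, x, n)
  "dxixdxnxx" → prefix "dxixd" already present; 4 new (x, n, x, x)
  "dxixdixdx" → prefix "dxixdix" already present; 2 new (d, x)
  "xxindd" → 6 new (x, x, i, n, d, d)
  "dxixixx" → prefix "dxix" already present; 3 new (i, x, x)
  "dxixdn" → prefix "dxixd" already present; 1 new (n)
  "xxixindix" → prefix "xxi" already present; 6 new (x, i, n, d, i, x)
  "xxixii" → prefix "xxixi" already present; 1 new (i)
Total nodes = 8 + 4 + 2 + 6 + 3 + 1 + 6 + 1 = 31

31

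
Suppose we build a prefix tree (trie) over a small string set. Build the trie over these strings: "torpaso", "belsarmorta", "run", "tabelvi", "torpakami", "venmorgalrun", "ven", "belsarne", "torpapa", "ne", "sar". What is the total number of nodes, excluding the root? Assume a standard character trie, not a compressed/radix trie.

52

For each word, the new-node count is its length minus the longest prefix already in the trie:
  "torpaso" → 7 new (t, o, r, p, a, s, o)
  "belsarmorta" → 11 new (b, e, l, s, a, r, m, o, r, t, a)
  "run" → 3 new (r, u, n)
  "tabelvi" → prefix "t" already present; 6 new (a, b, e, l, v, i)
  "torpakami" → prefix "torpa" already present; 4 new (k, a, m, i)
  "venmorgalrun" → 12 new (v, e, n, m, o, r, g, a, l, r, u, n)
  "ven" → prefix "ven" already present; 0 new (none)
  "belsarne" → prefix "belsar" already present; 2 new (n, e)
  "torpapa" → prefix "torpa" already present; 2 new (p, a)
  "ne" → 2 new (n, e)
  "sar" → 3 new (s, a, r)
Total nodes = 7 + 11 + 3 + 6 + 4 + 12 + 0 + 2 + 2 + 2 + 3 = 52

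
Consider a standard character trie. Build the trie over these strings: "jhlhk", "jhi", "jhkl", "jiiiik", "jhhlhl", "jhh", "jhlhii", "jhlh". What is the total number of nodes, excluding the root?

19

Insert word by word; a character creates a node only if that edge doesn't already exist:
  "jhlhk" → 5 new (j, h, l, h, k)
  "jhi" → prefix "jh" already present; 1 new (i)
  "jhkl" → prefix "jh" already present; 2 new (k, l)
  "jiiiik" → prefix "j" already present; 5 new (i, i, i, i, k)
  "jhhlhl" → prefix "jh" already present; 4 new (h, l, h, l)
  "jhh" → prefix "jhh" already present; 0 new (none)
  "jhlhii" → prefix "jhlh" already present; 2 new (i, i)
  "jhlh" → prefix "jhlh" already present; 0 new (none)
Total nodes = 5 + 1 + 2 + 5 + 4 + 0 + 2 + 0 = 19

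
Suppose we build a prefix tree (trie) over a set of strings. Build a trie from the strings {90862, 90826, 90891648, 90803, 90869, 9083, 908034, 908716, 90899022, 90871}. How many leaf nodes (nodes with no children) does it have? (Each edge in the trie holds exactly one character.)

A leaf is a node with no children — equivalently, the end of a word that is not a proper prefix of any other stored word.
Those words: "908034", "90826", "9083", "90862", "90869", "908716", "90891648", "90899022"
Leaf count: 8

8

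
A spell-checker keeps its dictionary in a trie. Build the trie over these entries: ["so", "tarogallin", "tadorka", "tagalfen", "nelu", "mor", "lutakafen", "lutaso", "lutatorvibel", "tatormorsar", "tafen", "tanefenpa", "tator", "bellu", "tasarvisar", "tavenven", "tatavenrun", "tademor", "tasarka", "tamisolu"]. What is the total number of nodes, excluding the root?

For each word, the new-node count is its length minus the longest prefix already in the trie:
  "so" → 2 new (s, o)
  "tarogallin" → 10 new (t, a, r, o, g, a, l, l, i, n)
  "tadorka" → prefix "ta" already present; 5 new (d, o, r, k, a)
  "tagalfen" → prefix "ta" already present; 6 new (g, a, l, f, e, n)
  "nelu" → 4 new (n, e, l, u)
  "mor" → 3 new (m, o, r)
  "lutakafen" → 9 new (l, u, t, a, k, a, f, e, n)
  "lutaso" → prefix "luta" already present; 2 new (s, o)
  "lutatorvibel" → prefix "luta" already present; 8 new (t, o, r, v, i, b, e, l)
  "tatormorsar" → prefix "ta" already present; 9 new (t, o, r, m, o, r, s, a, r)
  "tafen" → prefix "ta" already present; 3 new (f, e, n)
  "tanefenpa" → prefix "ta" already present; 7 new (n, e, f, e, n, p, a)
  "tator" → prefix "tator" already present; 0 new (none)
  "bellu" → 5 new (b, e, l, l, u)
  "tasarvisar" → prefix "ta" already present; 8 new (s, a, r, v, i, s, a, r)
  "tavenven" → prefix "ta" already present; 6 new (v, e, n, v, e, n)
  "tatavenrun" → prefix "tat" already present; 7 new (a, v, e, n, r, u, n)
  "tademor" → prefix "tad" already present; 4 new (e, m, o, r)
  "tasarka" → prefix "tasar" already present; 2 new (k, a)
  "tamisolu" → prefix "ta" already present; 6 new (m, i, s, o, l, u)
Total nodes = 2 + 10 + 5 + 6 + 4 + 3 + 9 + 2 + 8 + 9 + 3 + 7 + 0 + 5 + 8 + 6 + 7 + 4 + 2 + 6 = 106

106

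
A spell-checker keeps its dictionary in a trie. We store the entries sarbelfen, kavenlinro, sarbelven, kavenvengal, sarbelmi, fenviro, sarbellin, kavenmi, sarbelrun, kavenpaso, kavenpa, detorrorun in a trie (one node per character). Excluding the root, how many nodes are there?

59

Count nodes per top-level branch (shared prefixes stored once):
  'd'-branch (detorrorun): 10 nodes
  'f'-branch (fenviro): 7 nodes
  'k'-branch (kavenlinro, kavenmi, kavenpa, kavenpaso, kavenvengal): 22 nodes
  's'-branch (sarbelfen, sarbellin, sarbelmi, sarbelrun, sarbelven): 20 nodes
Sum: 59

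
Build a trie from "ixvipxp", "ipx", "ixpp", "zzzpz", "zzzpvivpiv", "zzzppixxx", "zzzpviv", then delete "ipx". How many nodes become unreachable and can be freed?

2

After clearing the end-marker at "ipx", prune upward until reaching a node still needed by another word.
The suffix "px" (2 nodes) is used only by "ipx"; the node for "i" still has the child "x", so pruning stops there.
Nodes removed: 2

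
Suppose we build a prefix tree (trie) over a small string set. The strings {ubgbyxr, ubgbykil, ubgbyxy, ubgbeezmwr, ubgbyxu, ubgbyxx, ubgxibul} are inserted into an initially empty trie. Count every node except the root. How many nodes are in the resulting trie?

24

Count nodes per top-level branch (shared prefixes stored once):
  'u'-branch (ubgbeezmwr, ubgbykil, ubgbyxr, ubgbyxu, ubgbyxx, ubgbyxy, ubgxibul): 24 nodes
Sum: 24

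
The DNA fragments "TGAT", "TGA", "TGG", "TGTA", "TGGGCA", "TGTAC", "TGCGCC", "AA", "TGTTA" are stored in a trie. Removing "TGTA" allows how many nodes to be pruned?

After clearing the end-marker at "TGTA", prune upward until reaching a node still needed by another word.
Every node on "TGTA" is still needed (e.g. by "TGTAC"), so nothing is freed.
Nodes removed: 0

0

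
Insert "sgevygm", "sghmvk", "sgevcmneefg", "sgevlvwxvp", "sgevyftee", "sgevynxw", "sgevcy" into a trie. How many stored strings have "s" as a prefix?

Filter for entries beginning with "s":
Matches: "sgevcmneefg", "sgevcy", "sgevlvwxvp", "sgevyftee", "sgevygm", "sgevynxw", "sghmvk"
Count: 7

7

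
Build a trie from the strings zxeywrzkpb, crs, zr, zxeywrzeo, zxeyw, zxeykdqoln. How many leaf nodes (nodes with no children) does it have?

5

Leaves are exactly the stored words that no other stored word extends.
Those words: "crs", "zr", "zxeykdqoln", "zxeywrzeo", "zxeywrzkpb"
Leaf count: 5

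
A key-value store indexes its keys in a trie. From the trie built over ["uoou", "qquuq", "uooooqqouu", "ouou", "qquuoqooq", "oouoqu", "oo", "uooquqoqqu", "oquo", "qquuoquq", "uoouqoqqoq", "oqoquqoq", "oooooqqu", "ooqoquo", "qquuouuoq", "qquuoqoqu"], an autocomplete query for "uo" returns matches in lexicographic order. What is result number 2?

Filter for "uo…" and sort: "uooooqqouu", "uooquqoqqu", "uoou", "uoouqoqqoq"
Position 2: uooquqoqqu

uooquqoqqu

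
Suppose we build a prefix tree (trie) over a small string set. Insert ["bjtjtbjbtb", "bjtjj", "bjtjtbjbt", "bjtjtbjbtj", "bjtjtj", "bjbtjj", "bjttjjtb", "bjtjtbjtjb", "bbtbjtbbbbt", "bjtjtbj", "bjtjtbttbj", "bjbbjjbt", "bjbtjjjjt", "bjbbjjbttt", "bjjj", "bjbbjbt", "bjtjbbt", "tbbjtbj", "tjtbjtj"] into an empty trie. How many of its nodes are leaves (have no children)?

A leaf is a node with no children — equivalently, the end of a word that is not a proper prefix of any other stored word.
Those words: "bbtbjtbbbbt", "bjbbjbt", "bjbbjjbttt", "bjbtjjjjt", "bjjj", "bjtjbbt", "bjtjj", "bjtjtbjbtb", "bjtjtbjbtj", "bjtjtbjtjb", "bjtjtbttbj", "bjtjtj", "bjttjjtb", "tbbjtbj", "tjtbjtj"
Leaf count: 15

15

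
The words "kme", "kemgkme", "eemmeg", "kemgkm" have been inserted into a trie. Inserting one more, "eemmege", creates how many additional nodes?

The longest prefix of "eemmege" already in the trie is "eemmeg" (length 6).
New nodes needed: |"eemmege"| − 6 = 7 − 6 = 1.

1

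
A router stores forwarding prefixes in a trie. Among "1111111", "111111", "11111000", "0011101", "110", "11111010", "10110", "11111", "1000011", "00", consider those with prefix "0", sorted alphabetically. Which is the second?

DFS of the "0" subtree visits, in order: "00", "0011101"
The 2nd is 0011101.

0011101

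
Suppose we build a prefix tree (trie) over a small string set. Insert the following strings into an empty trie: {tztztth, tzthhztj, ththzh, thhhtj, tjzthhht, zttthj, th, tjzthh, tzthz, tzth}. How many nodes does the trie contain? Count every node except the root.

Count nodes per top-level branch (shared prefixes stored once):
  't'-branch (th, thhhtj, ththzh, tjzthh, tjzthhht, tzth, tzthhztj, tzthz, tztztth): 29 nodes
  'z'-branch (zttthj): 6 nodes
Sum: 35

35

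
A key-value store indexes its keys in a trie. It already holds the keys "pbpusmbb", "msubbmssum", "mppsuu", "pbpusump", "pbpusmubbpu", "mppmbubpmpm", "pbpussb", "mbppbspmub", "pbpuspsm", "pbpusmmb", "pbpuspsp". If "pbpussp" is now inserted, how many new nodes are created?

Walking "pbpussp" from the root, the first 6 characters ("pbpuss") follow existing edges; "p" is the first miss.
So 7 − 6 = 1 new nodes.

1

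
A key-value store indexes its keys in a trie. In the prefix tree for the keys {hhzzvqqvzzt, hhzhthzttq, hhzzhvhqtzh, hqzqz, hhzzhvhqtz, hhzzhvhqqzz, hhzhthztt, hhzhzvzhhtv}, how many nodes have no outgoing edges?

6

Leaves are exactly the stored words that no other stored word extends.
Those words: "hhzhthzttq", "hhzhzvzhhtv", "hhzzhvhqqzz", "hhzzhvhqtzh", "hhzzvqqvzzt", "hqzqz"
Leaf count: 6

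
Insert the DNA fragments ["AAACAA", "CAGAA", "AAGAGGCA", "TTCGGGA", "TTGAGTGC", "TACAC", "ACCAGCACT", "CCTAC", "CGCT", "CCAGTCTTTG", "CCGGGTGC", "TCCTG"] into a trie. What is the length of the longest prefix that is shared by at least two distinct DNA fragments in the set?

Look for the deepest trie node that still has at least two words in its subtree.
"AAACAA" and "AAGAGGCA" agree on "AA" (2 characters) before diverging; nothing deeper is shared.
Longest shared-prefix length: 2

2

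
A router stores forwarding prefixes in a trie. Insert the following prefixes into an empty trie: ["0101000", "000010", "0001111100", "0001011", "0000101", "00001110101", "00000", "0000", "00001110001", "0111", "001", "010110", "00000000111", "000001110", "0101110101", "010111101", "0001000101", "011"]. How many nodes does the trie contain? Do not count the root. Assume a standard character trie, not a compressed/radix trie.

61

Insert word by word; a character creates a node only if that edge doesn't already exist:
  "0101000" → 7 new (0, 1, 0, 1, 0, 0, 0)
  "000010" → prefix "0" already present; 5 new (0, 0, 0, 1, 0)
  "0001111100" → prefix "000" already present; 7 new (1, 1, 1, 1, 1, 0, 0)
  "0001011" → prefix "0001" already present; 3 new (0, 1, 1)
  "0000101" → prefix "000010" already present; 1 new (1)
  "00001110101" → prefix "00001" already present; 6 new (1, 1, 0, 1, 0, 1)
  "00000" → prefix "0000" already present; 1 new (0)
  "0000" → prefix "0000" already present; 0 new (none)
  "00001110001" → prefix "00001110" already present; 3 new (0, 0, 1)
  "0111" → prefix "01" already present; 2 new (1, 1)
  "001" → prefix "00" already present; 1 new (1)
  "010110" → prefix "0101" already present; 2 new (1, 0)
  "00000000111" → prefix "00000" already present; 6 new (0, 0, 0, 1, 1, 1)
  "000001110" → prefix "00000" already present; 4 new (1, 1, 1, 0)
  "0101110101" → prefix "01011" already present; 5 new (1, 0, 1, 0, 1)
  "010111101" → prefix "010111" already present; 3 new (1, 0, 1)
  "0001000101" → prefix "00010" already present; 5 new (0, 0, 1, 0, 1)
  "011" → prefix "011" already present; 0 new (none)
Total nodes = 7 + 5 + 7 + 3 + 1 + 6 + 1 + 0 + 3 + 2 + 1 + 2 + 6 + 4 + 5 + 3 + 5 + 0 = 61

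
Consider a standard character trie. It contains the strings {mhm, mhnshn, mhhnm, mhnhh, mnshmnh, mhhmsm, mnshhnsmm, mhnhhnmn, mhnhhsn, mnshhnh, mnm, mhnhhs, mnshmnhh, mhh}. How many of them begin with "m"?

Filter for entries beginning with "m":
Matches: "mhh", "mhhmsm", "mhhnm", "mhm", "mhnhh", "mhnhhnmn", "mhnhhs", "mhnhhsn", "mhnshn", "mnm", "mnshhnh", "mnshhnsmm", "mnshmnh", "mnshmnhh"
Count: 14

14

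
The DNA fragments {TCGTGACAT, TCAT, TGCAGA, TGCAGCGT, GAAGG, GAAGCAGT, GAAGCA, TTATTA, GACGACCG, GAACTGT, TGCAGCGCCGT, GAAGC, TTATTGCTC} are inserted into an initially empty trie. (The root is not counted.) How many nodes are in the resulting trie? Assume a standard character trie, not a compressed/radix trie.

51

For each word, the new-node count is its length minus the longest prefix already in the trie:
  "TCGTGACAT" → 9 new (T, C, G, T, G, A, C, A, T)
  "TCAT" → prefix "TC" already present; 2 new (A, T)
  "TGCAGA" → prefix "T" already present; 5 new (G, C, A, G, A)
  "TGCAGCGT" → prefix "TGCAG" already present; 3 new (C, G, T)
  "GAAGG" → 5 new (G, A, A, G, G)
  "GAAGCAGT" → prefix "GAAG" already present; 4 new (C, A, G, T)
  "GAAGCA" → prefix "GAAGCA" already present; 0 new (none)
  "TTATTA" → prefix "T" already present; 5 new (T, A, T, T, A)
  "GACGACCG" → prefix "GA" already present; 6 new (C, G, A, C, C, G)
  "GAACTGT" → prefix "GAA" already present; 4 new (C, T, G, T)
  "TGCAGCGCCGT" → prefix "TGCAGCG" already present; 4 new (C, C, G, T)
  "GAAGC" → prefix "GAAGC" already present; 0 new (none)
  "TTATTGCTC" → prefix "TTATT" already present; 4 new (G, C, T, C)
Total nodes = 9 + 2 + 5 + 3 + 5 + 4 + 0 + 5 + 6 + 4 + 4 + 0 + 4 = 51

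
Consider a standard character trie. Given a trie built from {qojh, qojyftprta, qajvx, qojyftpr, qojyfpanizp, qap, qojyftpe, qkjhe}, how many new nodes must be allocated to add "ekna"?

4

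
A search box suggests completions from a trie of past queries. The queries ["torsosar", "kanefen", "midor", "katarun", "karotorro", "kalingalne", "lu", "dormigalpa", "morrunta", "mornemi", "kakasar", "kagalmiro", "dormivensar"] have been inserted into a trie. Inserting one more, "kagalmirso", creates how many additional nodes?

2

Walking "kagalmirso" from the root, the first 8 characters ("kagalmir") follow existing edges; "s" is the first miss.
Each of the 2 remaining characters creates one node.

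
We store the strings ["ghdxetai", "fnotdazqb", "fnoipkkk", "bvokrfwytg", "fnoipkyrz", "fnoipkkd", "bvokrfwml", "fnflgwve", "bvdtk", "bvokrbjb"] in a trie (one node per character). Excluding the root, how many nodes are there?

50

Insert word by word; a character creates a node only if that edge doesn't already exist:
  "ghdxetai" → 8 new (g, h, d, x, e, t, a, i)
  "fnotdazqb" → 9 new (f, n, o, t, d, a, z, q, b)
  "fnoipkkk" → prefix "fno" already present; 5 new (i, p, k, k, k)
  "bvokrfwytg" → 10 new (b, v, o, k, r, f, w, y, t, g)
  "fnoipkyrz" → prefix "fnoipk" already present; 3 new (y, r, z)
  "fnoipkkd" → prefix "fnoipkk" already present; 1 new (d)
  "bvokrfwml" → prefix "bvokrfw" already present; 2 new (m, l)
  "fnflgwve" → prefix "fn" already present; 6 new (f, l, g, w, v, e)
  "bvdtk" → prefix "bv" already present; 3 new (d, t, k)
  "bvokrbjb" → prefix "bvokr" already present; 3 new (b, j, b)
Total nodes = 8 + 9 + 5 + 10 + 3 + 1 + 2 + 6 + 3 + 3 = 50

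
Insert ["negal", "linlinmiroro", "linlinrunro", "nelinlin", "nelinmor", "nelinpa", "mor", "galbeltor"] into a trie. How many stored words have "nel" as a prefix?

3

Walk to "nel"; the words in its subtree are exactly those with that prefix.
Matches: "nelinlin", "nelinmor", "nelinpa"
Count: 3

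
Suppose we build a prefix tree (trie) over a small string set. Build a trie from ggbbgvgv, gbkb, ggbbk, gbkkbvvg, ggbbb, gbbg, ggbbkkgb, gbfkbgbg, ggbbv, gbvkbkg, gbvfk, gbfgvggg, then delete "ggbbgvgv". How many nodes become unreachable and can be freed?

4

After clearing the end-marker at "ggbbgvgv", prune upward until reaching a node still needed by another word.
The suffix "gvgv" (4 nodes) is used only by "ggbbgvgv"; the node for "ggbb" still has the child "k", so pruning stops there.
Nodes removed: 4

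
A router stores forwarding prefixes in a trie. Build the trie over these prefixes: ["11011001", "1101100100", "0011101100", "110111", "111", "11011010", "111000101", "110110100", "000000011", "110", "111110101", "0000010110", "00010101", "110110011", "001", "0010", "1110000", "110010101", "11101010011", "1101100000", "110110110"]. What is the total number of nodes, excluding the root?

75

Insert word by word; a character creates a node only if that edge doesn't already exist:
  "11011001" → 8 new (1, 1, 0, 1, 1, 0, 0, 1)
  "1101100100" → prefix "11011001" already present; 2 new (0, 0)
  "0011101100" → 10 new (0, 0, 1, 1, 1, 0, 1, 1, 0, 0)
  "110111" → prefix "11011" already present; 1 new (1)
  "111" → prefix "11" already present; 1 new (1)
  "11011010" → prefix "110110" already present; 2 new (1, 0)
  "111000101" → prefix "111" already present; 6 new (0, 0, 0, 1, 0, 1)
  "110110100" → prefix "11011010" already present; 1 new (0)
  "000000011" → prefix "00" already present; 7 new (0, 0, 0, 0, 0, 1, 1)
  "110" → prefix "110" already present; 0 new (none)
  "111110101" → prefix "111" already present; 6 new (1, 1, 0, 1, 0, 1)
  "0000010110" → prefix "00000" already present; 5 new (1, 0, 1, 1, 0)
  "00010101" → prefix "000" already present; 5 new (1, 0, 1, 0, 1)
  "110110011" → prefix "11011001" already present; 1 new (1)
  "001" → prefix "001" already present; 0 new (none)
  "0010" → prefix "001" already present; 1 new (0)
  "1110000" → prefix "111000" already present; 1 new (0)
  "110010101" → prefix "110" already present; 6 new (0, 1, 0, 1, 0, 1)
  "11101010011" → prefix "1110" already present; 7 new (1, 0, 1, 0, 0, 1, 1)
  "1101100000" → prefix "1101100" already present; 3 new (0, 0, 0)
  "110110110" → prefix "1101101" already present; 2 new (1, 0)
Total nodes = 8 + 2 + 10 + 1 + 1 + 2 + 6 + 1 + 7 + 0 + 6 + 5 + 5 + 1 + 0 + 1 + 1 + 6 + 7 + 3 + 2 = 75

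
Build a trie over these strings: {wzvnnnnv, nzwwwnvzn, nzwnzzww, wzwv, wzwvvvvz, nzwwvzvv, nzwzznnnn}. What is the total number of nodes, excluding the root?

Insert word by word; a character creates a node only if that edge doesn't already exist:
  "wzvnnnnv" → 8 new (w, z, v, n, n, n, n, v)
  "nzwwwnvzn" → 9 new (n, z, w, w, w, n, v, z, n)
  "nzwnzzww" → prefix "nzw" already present; 5 new (n, z, z, w, w)
  "wzwv" → prefix "wz" already present; 2 new (w, v)
  "wzwvvvvz" → prefix "wzwv" already present; 4 new (v, v, v, z)
  "nzwwvzvv" → prefix "nzww" already present; 4 new (v, z, v, v)
  "nzwzznnnn" → prefix "nzw" already present; 6 new (z, z, n, n, n, n)
Total nodes = 8 + 9 + 5 + 2 + 4 + 4 + 6 = 38

38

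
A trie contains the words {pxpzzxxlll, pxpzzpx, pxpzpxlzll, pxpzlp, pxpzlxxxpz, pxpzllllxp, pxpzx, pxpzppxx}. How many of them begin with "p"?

8

Filter for entries beginning with "p":
Words under "p": pxpzllllxp, pxpzlp, pxpzlxxxpz, pxpzppxx, pxpzpxlzll, pxpzx, pxpzzpx, pxpzzxxlll
Count: 8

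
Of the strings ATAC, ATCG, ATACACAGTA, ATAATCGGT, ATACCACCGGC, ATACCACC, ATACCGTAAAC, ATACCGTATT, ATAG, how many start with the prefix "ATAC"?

Filter for entries beginning with "ATAC":
Matches: "ATAC", "ATACACAGTA", "ATACCACC", "ATACCACCGGC", "ATACCGTAAAC", "ATACCGTATT"
Count: 6

6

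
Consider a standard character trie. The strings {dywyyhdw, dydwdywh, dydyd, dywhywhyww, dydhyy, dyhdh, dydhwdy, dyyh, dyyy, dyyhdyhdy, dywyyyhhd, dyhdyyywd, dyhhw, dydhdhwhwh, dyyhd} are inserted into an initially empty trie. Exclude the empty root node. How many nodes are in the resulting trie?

57

Count nodes per top-level branch (shared prefixes stored once):
  'd'-branch (dydhdhwhwh, dydhwdy, dydhyy, dydwdywh, dydyd, dyhdh, dyhdyyywd, dyhhw, dywhywhyww, dywyyhdw, dywyyyhhd, dyyh, dyyhd, dyyhdyhdy, dyyy): 57 nodes
Sum: 57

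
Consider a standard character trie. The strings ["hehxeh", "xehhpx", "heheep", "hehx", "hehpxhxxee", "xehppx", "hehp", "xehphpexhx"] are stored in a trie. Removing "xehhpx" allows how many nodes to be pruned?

3

A node on "xehhpx"'s path can go only if nothing else ends at it or branches off below it.
The suffix "hpx" (3 nodes) is used only by "xehhpx"; the node for "xeh" still has the child "p", so pruning stops there.
Nodes removed: 3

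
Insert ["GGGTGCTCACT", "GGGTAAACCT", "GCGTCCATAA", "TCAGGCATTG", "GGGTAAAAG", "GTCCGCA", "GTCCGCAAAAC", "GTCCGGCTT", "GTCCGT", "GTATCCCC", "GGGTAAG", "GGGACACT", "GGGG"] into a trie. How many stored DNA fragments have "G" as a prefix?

12

Filter for entries beginning with "G":
Matches: "GCGTCCATAA", "GGGACACT", "GGGG", "GGGTAAAAG", "GGGTAAACCT", "GGGTAAG", "GGGTGCTCACT", "GTATCCCC", "GTCCGCA", "GTCCGCAAAAC", "GTCCGGCTT", "GTCCGT"
Count: 12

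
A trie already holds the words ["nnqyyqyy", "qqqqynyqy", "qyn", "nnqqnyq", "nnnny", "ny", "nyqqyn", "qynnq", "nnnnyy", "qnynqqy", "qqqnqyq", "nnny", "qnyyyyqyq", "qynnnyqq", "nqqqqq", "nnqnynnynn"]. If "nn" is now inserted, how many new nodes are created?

"nn" is already a full path in the trie; only an end-marker is added.
No new nodes are needed: 0.

0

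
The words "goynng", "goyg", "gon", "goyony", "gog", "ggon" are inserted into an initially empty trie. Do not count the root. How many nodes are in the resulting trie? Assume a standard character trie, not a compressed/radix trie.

15

Insert word by word; a character creates a node only if that edge doesn't already exist:
  "goynng" → 6 new (g, o, y, n, n, g)
  "goyg" → prefix "goy" already present; 1 new (g)
  "gon" → prefix "go" already present; 1 new (n)
  "goyony" → prefix "goy" already present; 3 new (o, n, y)
  "gog" → prefix "go" already present; 1 new (g)
  "ggon" → prefix "g" already present; 3 new (g, o, n)
Total nodes = 6 + 1 + 1 + 3 + 1 + 3 = 15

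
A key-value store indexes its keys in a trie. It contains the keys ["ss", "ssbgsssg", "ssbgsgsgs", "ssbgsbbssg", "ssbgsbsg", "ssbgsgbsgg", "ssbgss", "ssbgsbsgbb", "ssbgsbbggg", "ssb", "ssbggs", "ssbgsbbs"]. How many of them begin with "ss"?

Walk to "ss"; the words in its subtree are exactly those with that prefix.
Words under "ss": ss, ssb, ssbggs, ssbgsbbggg, ssbgsbbs, ssbgsbbssg, ssbgsbsg, ssbgsbsgbb, ssbgsgbsgg, ssbgsgsgs, ssbgss, ssbgsssg
Count: 12

12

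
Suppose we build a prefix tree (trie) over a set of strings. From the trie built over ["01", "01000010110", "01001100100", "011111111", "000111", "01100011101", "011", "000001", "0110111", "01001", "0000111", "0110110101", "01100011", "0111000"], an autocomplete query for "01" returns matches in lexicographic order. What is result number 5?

DFS of the "01" subtree visits, in order: "01", "01000010110", "01001", "01001100100", "011", "01100011", "01100011101", "0110110101", "0110111", "0111000", "011111111"
Position 5: 011

011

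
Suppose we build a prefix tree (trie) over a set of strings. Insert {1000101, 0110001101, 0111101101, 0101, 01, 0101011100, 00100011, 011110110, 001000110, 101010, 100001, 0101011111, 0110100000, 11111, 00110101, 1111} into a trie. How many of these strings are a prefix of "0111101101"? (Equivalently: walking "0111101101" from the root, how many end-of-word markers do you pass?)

3

Traverse "0111101101" character by character; count nodes along the way that are marked as word ends.
Prefixes of the query that are stored words: "01", "011110110", "0111101101"
Count: 3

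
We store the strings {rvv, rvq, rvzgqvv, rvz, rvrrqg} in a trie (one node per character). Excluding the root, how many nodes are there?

13

Count nodes per top-level branch (shared prefixes stored once):
  'r'-branch (rvq, rvrrqg, rvv, rvz, rvzgqvv): 13 nodes
Sum: 13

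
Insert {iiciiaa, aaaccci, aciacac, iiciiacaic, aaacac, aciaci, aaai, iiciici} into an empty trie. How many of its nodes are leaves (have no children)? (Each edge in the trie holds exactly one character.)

A leaf is a node with no children — equivalently, the end of a word that is not a proper prefix of any other stored word.
Those words: "aaacac", "aaaccci", "aaai", "aciacac", "aciaci", "iiciiaa", "iiciiacaic", "iiciici"
Leaf count: 8

8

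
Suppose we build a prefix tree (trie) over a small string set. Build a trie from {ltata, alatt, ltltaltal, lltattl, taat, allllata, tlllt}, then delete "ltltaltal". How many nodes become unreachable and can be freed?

7

After clearing the end-marker at "ltltaltal", prune upward until reaching a node still needed by another word.
The suffix "ltaltal" (7 nodes) is used only by "ltltaltal"; the node for "lt" still has the child "a", so pruning stops there.
Nodes removed: 7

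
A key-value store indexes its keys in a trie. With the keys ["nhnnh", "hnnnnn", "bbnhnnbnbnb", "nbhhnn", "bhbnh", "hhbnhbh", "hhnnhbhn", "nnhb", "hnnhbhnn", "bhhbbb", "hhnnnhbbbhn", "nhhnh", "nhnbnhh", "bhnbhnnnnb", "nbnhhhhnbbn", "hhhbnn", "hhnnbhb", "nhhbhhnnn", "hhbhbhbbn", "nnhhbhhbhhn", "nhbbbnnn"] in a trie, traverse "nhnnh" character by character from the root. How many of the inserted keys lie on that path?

Walk "nhnnh" from the root; an end-of-word marker is hit whenever a stored word is a prefix of "nhnnh".
Prefixes of the query that are stored words: "nhnnh"
Count: 1

1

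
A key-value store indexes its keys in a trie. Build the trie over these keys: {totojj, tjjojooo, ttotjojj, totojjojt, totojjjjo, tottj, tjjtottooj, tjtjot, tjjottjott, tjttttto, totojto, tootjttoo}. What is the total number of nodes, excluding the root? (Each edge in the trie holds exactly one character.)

Trace insertions, counting only characters that open a new branch:
  "totojj" → 6 new (t, o, t, o, j, j)
  "tjjojooo" → prefix "t" already present; 7 new (j, j, o, j, o, o, o)
  "ttotjojj" → prefix "t" already present; 7 new (t, o, t, j, o, j, j)
  "totojjojt" → prefix "totojj" already present; 3 new (o, j, t)
  "totojjjjo" → prefix "totojj" already present; 3 new (j, j, o)
  "tottj" → prefix "tot" already present; 2 new (t, j)
  "tjjtottooj" → prefix "tjj" already present; 7 new (t, o, t, t, o, o, j)
  "tjtjot" → prefix "tj" already present; 4 new (t, j, o, t)
  "tjjottjott" → prefix "tjjo" already present; 6 new (t, t, j, o, t, t)
  "tjttttto" → prefix "tjt" already present; 5 new (t, t, t, t, o)
  "totojto" → prefix "totoj" already present; 2 new (t, o)
  "tootjttoo" → prefix "to" already present; 7 new (o, t, j, t, t, o, o)
Total nodes = 6 + 7 + 7 + 3 + 3 + 2 + 7 + 4 + 6 + 5 + 2 + 7 = 59

59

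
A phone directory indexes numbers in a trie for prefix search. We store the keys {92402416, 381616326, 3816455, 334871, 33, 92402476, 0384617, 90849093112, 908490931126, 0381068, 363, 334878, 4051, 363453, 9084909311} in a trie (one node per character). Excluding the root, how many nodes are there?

59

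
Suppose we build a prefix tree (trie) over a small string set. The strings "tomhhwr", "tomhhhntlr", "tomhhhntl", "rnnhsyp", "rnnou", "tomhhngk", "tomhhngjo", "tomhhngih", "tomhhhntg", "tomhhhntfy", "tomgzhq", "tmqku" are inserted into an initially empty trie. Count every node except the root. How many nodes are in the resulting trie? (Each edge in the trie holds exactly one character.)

39

Insert word by word; a character creates a node only if that edge doesn't already exist:
  "tomhhwr" → 7 new (t, o, m, h, h, w, r)
  "tomhhhntlr" → prefix "tomhh" already present; 5 new (h, n, t, l, r)
  "tomhhhntl" → prefix "tomhhhntl" already present; 0 new (none)
  "rnnhsyp" → 7 new (r, n, n, h, s, y, p)
  "rnnou" → prefix "rnn" already present; 2 new (o, u)
  "tomhhngk" → prefix "tomhh" already present; 3 new (n, g, k)
  "tomhhngjo" → prefix "tomhhng" already present; 2 new (j, o)
  "tomhhngih" → prefix "tomhhng" already present; 2 new (i, h)
  "tomhhhntg" → prefix "tomhhhnt" already present; 1 new (g)
  "tomhhhntfy" → prefix "tomhhhnt" already present; 2 new (f, y)
  "tomgzhq" → prefix "tom" already present; 4 new (g, z, h, q)
  "tmqku" → prefix "t" already present; 4 new (m, q, k, u)
Total nodes = 7 + 5 + 0 + 7 + 2 + 3 + 2 + 2 + 1 + 2 + 4 + 4 = 39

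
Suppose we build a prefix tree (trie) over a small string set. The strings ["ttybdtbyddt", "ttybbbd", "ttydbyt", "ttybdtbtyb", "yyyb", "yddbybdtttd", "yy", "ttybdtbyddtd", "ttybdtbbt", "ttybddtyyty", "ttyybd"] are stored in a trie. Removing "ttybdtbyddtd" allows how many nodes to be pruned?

1

After clearing the end-marker at "ttybdtbyddtd", prune upward until reaching a node still needed by another word.
The suffix "d" (1 node) is used only by "ttybdtbyddtd"; "ttybdtbyddt" is itself a stored word, so pruning stops there.
Nodes removed: 1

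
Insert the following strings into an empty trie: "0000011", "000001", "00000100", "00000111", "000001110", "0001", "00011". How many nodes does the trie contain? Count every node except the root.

13

Trace insertions, counting only characters that open a new branch:
  "0000011" → 7 new (0, 0, 0, 0, 0, 1, 1)
  "000001" → prefix "000001" already present; 0 new (none)
  "00000100" → prefix "000001" already present; 2 new (0, 0)
  "00000111" → prefix "0000011" already present; 1 new (1)
  "000001110" → prefix "00000111" already present; 1 new (0)
  "0001" → prefix "000" already present; 1 new (1)
  "00011" → prefix "0001" already present; 1 new (1)
Total nodes = 7 + 0 + 2 + 1 + 1 + 1 + 1 = 13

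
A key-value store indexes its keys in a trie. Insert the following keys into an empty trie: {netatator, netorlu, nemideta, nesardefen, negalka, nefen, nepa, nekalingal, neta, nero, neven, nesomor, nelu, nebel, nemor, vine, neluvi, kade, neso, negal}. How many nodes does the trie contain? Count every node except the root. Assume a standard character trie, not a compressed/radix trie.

Trace insertions, counting only characters that open a new branch:
  "netatator" → 9 new (n, e, t, a, t, a, t, o, r)
  "netorlu" → prefix "net" already present; 4 new (o, r, l, u)
  "nemideta" → prefix "ne" already present; 6 new (m, i, d, e, t, a)
  "nesardefen" → prefix "ne" already present; 8 new (s, a, r, d, e, f, e, n)
  "negalka" → prefix "ne" already present; 5 new (g, a, l, k, a)
  "nefen" → prefix "ne" already present; 3 new (f, e, n)
  "nepa" → prefix "ne" already present; 2 new (p, a)
  "nekalingal" → prefix "ne" already present; 8 new (k, a, l, i, n, g, a, l)
  "neta" → prefix "neta" already present; 0 new (none)
  "nero" → prefix "ne" already present; 2 new (r, o)
  "neven" → prefix "ne" already present; 3 new (v, e, n)
  "nesomor" → prefix "nes" already present; 4 new (o, m, o, r)
  "nelu" → prefix "ne" already present; 2 new (l, u)
  "nebel" → prefix "ne" already present; 3 new (b, e, l)
  "nemor" → prefix "nem" already present; 2 new (o, r)
  "vine" → 4 new (v, i, n, e)
  "neluvi" → prefix "nelu" already present; 2 new (v, i)
  "kade" → 4 new (k, a, d, e)
  "neso" → prefix "neso" already present; 0 new (none)
  "negal" → prefix "negal" already present; 0 new (none)
Total nodes = 9 + 4 + 6 + 8 + 5 + 3 + 2 + 8 + 0 + 2 + 3 + 4 + 2 + 3 + 2 + 4 + 2 + 4 + 0 + 0 = 71

71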